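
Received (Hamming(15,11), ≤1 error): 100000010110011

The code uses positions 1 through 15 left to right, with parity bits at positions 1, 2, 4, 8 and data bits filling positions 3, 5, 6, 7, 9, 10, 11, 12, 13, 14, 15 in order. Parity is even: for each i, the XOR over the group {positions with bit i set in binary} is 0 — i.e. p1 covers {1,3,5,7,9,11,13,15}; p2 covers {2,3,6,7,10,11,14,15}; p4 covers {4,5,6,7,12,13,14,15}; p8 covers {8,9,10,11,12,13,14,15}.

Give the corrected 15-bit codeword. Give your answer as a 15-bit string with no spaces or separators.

100000011110011

s1 (pos 1,3,5,7,9,11,13,15): 1⊕0⊕0⊕0⊕0⊕1⊕0⊕1 = 1
s2 (pos 2,3,6,7,10,11,14,15): 0⊕0⊕0⊕0⊕1⊕1⊕1⊕1 = 0
s4 (pos 4,5,6,7,12,13,14,15): 0⊕0⊕0⊕0⊕0⊕0⊕1⊕1 = 0
s8 (pos 8,9,10,11,12,13,14,15): 1⊕0⊕1⊕1⊕0⊕0⊕1⊕1 = 1
Syndrome s8…s1 = 1001 → error at position 9.
Flip position 9: 100000010110011 → 100000011110011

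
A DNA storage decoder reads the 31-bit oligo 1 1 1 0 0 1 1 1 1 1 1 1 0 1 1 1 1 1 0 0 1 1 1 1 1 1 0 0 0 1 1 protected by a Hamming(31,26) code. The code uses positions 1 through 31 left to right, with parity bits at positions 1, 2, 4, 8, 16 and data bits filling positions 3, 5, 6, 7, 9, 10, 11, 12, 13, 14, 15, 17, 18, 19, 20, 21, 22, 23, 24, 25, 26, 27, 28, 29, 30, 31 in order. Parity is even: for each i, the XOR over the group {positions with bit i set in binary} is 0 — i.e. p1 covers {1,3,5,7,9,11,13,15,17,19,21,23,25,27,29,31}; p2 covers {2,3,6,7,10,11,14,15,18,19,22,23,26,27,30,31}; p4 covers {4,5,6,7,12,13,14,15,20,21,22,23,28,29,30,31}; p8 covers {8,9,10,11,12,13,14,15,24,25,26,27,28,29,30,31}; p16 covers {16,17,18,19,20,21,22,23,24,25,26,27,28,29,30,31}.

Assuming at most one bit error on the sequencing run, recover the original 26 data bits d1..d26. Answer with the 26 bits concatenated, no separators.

s1 (pos 1,3,5,7,9,11,13,15,17,19,21,23,25,27,29,31): 1⊕1⊕0⊕1⊕1⊕1⊕0⊕1⊕1⊕0⊕1⊕1⊕1⊕0⊕0⊕1 = 1
s2 (pos 2,3,6,7,10,11,14,15,18,19,22,23,26,27,30,31): 1⊕1⊕1⊕1⊕1⊕1⊕1⊕1⊕1⊕0⊕1⊕1⊕1⊕0⊕1⊕1 = 0
s4 (pos 4,5,6,7,12,13,14,15,20,21,22,23,28,29,30,31): 0⊕0⊕1⊕1⊕1⊕0⊕1⊕1⊕0⊕1⊕1⊕1⊕0⊕0⊕1⊕1 = 0
s8 (pos 8,9,10,11,12,13,14,15,24,25,26,27,28,29,30,31): 1⊕1⊕1⊕1⊕1⊕0⊕1⊕1⊕1⊕1⊕1⊕0⊕0⊕0⊕1⊕1 = 0
s16 (pos 16,17,18,19,20,21,22,23,24,25,26,27,28,29,30,31): 1⊕1⊕1⊕0⊕0⊕1⊕1⊕1⊕1⊕1⊕1⊕0⊕0⊕0⊕1⊕1 = 1
Syndrome s16…s1 = 10001 → error at position 17.
Flip position 17: 1110011111110111110011111100011 → 1110011111110111010011111100011
Read data bits from positions 3,5,6,7,9,10,11,12,13,14,15,17,18,19,20,21,22,23,24,25,26,27,28,29,30,31: 10111111011010011111100011

10111111011010011111100011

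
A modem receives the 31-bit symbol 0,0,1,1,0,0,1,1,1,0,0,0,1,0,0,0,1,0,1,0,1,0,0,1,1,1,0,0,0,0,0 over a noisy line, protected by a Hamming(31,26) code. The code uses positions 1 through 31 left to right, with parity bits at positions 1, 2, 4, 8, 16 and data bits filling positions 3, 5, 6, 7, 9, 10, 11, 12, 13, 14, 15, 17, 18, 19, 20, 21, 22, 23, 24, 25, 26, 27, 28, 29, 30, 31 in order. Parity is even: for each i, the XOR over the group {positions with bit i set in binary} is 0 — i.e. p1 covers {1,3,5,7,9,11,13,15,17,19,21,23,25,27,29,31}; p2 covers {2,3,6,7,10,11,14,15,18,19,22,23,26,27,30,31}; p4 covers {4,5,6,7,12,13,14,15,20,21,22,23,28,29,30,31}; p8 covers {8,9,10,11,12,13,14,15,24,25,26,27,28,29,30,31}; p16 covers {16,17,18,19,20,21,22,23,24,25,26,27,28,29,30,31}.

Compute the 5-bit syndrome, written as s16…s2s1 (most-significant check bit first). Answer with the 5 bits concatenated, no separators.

00000

s1 (pos 1,3,5,7,9,11,13,15,17,19,21,23,25,27,29,31): 0⊕1⊕0⊕1⊕1⊕0⊕1⊕0⊕1⊕1⊕1⊕0⊕1⊕0⊕0⊕0 = 0
s2 (pos 2,3,6,7,10,11,14,15,18,19,22,23,26,27,30,31): 0⊕1⊕0⊕1⊕0⊕0⊕0⊕0⊕0⊕1⊕0⊕0⊕1⊕0⊕0⊕0 = 0
s4 (pos 4,5,6,7,12,13,14,15,20,21,22,23,28,29,30,31): 1⊕0⊕0⊕1⊕0⊕1⊕0⊕0⊕0⊕1⊕0⊕0⊕0⊕0⊕0⊕0 = 0
s8 (pos 8,9,10,11,12,13,14,15,24,25,26,27,28,29,30,31): 1⊕1⊕0⊕0⊕0⊕1⊕0⊕0⊕1⊕1⊕1⊕0⊕0⊕0⊕0⊕0 = 0
s16 (pos 16,17,18,19,20,21,22,23,24,25,26,27,28,29,30,31): 0⊕1⊕0⊕1⊕0⊕1⊕0⊕0⊕1⊕1⊕1⊕0⊕0⊕0⊕0⊕0 = 0
Syndrome s16…s1 = 00000 → no error.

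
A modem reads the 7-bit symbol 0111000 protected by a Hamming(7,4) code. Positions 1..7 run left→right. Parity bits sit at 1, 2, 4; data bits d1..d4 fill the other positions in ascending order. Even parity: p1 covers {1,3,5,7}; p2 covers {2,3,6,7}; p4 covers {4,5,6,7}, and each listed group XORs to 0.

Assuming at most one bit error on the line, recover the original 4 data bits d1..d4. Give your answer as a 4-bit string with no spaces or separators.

1100

s1 (pos 1,3,5,7): 0⊕1⊕0⊕0 = 1
s2 (pos 2,3,6,7): 1⊕1⊕0⊕0 = 0
s4 (pos 4,5,6,7): 1⊕0⊕0⊕0 = 1
Syndrome s4…s1 = 101 → error at position 5.
Flip position 5: 0111000 → 0111100
Read data bits from positions 3,5,6,7: 1100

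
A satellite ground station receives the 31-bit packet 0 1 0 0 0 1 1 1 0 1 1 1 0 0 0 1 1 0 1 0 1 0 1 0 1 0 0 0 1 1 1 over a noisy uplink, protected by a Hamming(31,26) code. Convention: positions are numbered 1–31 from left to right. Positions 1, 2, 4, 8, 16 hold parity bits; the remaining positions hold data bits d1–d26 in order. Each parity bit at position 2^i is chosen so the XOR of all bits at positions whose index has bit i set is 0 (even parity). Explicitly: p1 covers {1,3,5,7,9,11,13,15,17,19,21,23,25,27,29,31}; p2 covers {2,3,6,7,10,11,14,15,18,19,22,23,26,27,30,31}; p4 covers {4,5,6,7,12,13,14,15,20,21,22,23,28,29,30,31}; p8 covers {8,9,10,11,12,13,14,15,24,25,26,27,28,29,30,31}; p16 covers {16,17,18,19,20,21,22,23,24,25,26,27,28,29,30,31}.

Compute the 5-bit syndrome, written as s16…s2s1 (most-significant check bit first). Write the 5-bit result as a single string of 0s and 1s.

10011

s1 (pos 1,3,5,7,9,11,13,15,17,19,21,23,25,27,29,31): 0⊕0⊕0⊕1⊕0⊕1⊕0⊕0⊕1⊕1⊕1⊕1⊕1⊕0⊕1⊕1 = 1
s2 (pos 2,3,6,7,10,11,14,15,18,19,22,23,26,27,30,31): 1⊕0⊕1⊕1⊕1⊕1⊕0⊕0⊕0⊕1⊕0⊕1⊕0⊕0⊕1⊕1 = 1
s4 (pos 4,5,6,7,12,13,14,15,20,21,22,23,28,29,30,31): 0⊕0⊕1⊕1⊕1⊕0⊕0⊕0⊕0⊕1⊕0⊕1⊕0⊕1⊕1⊕1 = 0
s8 (pos 8,9,10,11,12,13,14,15,24,25,26,27,28,29,30,31): 1⊕0⊕1⊕1⊕1⊕0⊕0⊕0⊕0⊕1⊕0⊕0⊕0⊕1⊕1⊕1 = 0
s16 (pos 16,17,18,19,20,21,22,23,24,25,26,27,28,29,30,31): 1⊕1⊕0⊕1⊕0⊕1⊕0⊕1⊕0⊕1⊕0⊕0⊕0⊕1⊕1⊕1 = 1
Syndrome s16…s1 = 10011 → error at position 19.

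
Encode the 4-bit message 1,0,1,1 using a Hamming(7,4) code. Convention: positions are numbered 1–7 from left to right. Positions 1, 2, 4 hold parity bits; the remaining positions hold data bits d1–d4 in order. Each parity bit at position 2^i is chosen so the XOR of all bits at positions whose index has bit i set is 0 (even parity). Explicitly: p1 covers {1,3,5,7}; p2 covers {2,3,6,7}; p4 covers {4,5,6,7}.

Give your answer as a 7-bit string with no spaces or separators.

Place data at non-parity positions: p1 p2 1 p4 0 1 1
p1 (pos 1,3,5,7): XOR of data positions = 1⊕0⊕1 = 0
p2 (pos 2,3,6,7): XOR of data positions = 1⊕1⊕1 = 1
p4 (pos 4,5,6,7): XOR of data positions = 0⊕1⊕1 = 0
Codeword: 0110011

0110011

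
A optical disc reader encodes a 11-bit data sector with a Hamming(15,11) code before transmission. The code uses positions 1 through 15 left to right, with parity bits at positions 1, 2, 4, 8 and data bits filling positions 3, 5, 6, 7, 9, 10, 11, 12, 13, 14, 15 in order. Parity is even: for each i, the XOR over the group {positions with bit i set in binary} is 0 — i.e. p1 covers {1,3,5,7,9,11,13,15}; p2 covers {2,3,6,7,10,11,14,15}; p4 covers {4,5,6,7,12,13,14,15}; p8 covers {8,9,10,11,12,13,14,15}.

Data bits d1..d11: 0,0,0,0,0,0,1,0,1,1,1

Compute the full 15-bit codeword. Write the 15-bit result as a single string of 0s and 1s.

110100000010111

Place data at non-parity positions: p1 p2 0 p4 0 0 0 p8 0 0 1 0 1 1 1
p1 (pos 1,3,5,7,9,11,13,15): XOR of data positions = 0⊕0⊕0⊕0⊕1⊕1⊕1 = 1
p2 (pos 2,3,6,7,10,11,14,15): XOR of data positions = 0⊕0⊕0⊕0⊕1⊕1⊕1 = 1
p4 (pos 4,5,6,7,12,13,14,15): XOR of data positions = 0⊕0⊕0⊕0⊕1⊕1⊕1 = 1
p8 (pos 8,9,10,11,12,13,14,15): XOR of data positions = 0⊕0⊕1⊕0⊕1⊕1⊕1 = 0
Codeword: 110100000010111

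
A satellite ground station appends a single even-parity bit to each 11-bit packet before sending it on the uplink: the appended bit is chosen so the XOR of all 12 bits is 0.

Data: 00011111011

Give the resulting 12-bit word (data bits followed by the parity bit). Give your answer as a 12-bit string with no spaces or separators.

XOR of the 11 data bits: 0⊕0⊕0⊕1⊕1⊕1⊕1⊕1⊕0⊕1⊕1 = 1
Parity bit = 1 (so all 12 bits XOR to 0).

000111110111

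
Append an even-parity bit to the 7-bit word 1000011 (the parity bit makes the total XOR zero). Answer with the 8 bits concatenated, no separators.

10000111

XOR of the 7 data bits: 1⊕0⊕0⊕0⊕0⊕1⊕1 = 1
Parity bit = 1 (so all 8 bits XOR to 0).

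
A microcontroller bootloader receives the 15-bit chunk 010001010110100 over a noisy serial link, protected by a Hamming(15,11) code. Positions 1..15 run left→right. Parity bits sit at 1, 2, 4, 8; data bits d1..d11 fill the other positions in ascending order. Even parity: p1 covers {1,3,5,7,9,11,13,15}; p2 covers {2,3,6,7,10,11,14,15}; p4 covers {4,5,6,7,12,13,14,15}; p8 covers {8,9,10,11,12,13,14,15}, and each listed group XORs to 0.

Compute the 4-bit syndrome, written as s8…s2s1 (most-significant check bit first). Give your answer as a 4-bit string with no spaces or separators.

0000

s1 (pos 1,3,5,7,9,11,13,15): 0⊕0⊕0⊕0⊕0⊕1⊕1⊕0 = 0
s2 (pos 2,3,6,7,10,11,14,15): 1⊕0⊕1⊕0⊕1⊕1⊕0⊕0 = 0
s4 (pos 4,5,6,7,12,13,14,15): 0⊕0⊕1⊕0⊕0⊕1⊕0⊕0 = 0
s8 (pos 8,9,10,11,12,13,14,15): 1⊕0⊕1⊕1⊕0⊕1⊕0⊕0 = 0
Syndrome s8…s1 = 0000 → no error.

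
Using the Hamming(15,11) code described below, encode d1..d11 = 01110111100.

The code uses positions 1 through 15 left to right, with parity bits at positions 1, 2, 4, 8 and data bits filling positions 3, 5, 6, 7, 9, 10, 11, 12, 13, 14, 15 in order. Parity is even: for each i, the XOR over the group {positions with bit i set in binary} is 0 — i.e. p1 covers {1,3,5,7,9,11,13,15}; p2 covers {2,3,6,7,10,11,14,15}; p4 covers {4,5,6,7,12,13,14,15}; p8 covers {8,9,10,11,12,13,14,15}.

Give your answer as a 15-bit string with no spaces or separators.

Place data at non-parity positions: p1 p2 0 p4 1 1 1 p8 0 1 1 1 1 0 0
p1 (pos 1,3,5,7,9,11,13,15): XOR of data positions = 0⊕1⊕1⊕0⊕1⊕1⊕0 = 0
p2 (pos 2,3,6,7,10,11,14,15): XOR of data positions = 0⊕1⊕1⊕1⊕1⊕0⊕0 = 0
p4 (pos 4,5,6,7,12,13,14,15): XOR of data positions = 1⊕1⊕1⊕1⊕1⊕0⊕0 = 1
p8 (pos 8,9,10,11,12,13,14,15): XOR of data positions = 0⊕1⊕1⊕1⊕1⊕0⊕0 = 0
Codeword: 000111100111100

000111100111100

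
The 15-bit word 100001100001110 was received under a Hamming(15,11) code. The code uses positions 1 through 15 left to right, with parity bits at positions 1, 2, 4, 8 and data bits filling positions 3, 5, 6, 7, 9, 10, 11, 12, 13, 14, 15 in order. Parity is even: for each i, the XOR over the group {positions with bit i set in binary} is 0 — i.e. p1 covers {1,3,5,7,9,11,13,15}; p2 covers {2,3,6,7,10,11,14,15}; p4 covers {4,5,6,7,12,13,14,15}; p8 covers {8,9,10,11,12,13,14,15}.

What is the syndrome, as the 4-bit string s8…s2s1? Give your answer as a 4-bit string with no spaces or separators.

s1 (pos 1,3,5,7,9,11,13,15): 1⊕0⊕0⊕1⊕0⊕0⊕1⊕0 = 1
s2 (pos 2,3,6,7,10,11,14,15): 0⊕0⊕1⊕1⊕0⊕0⊕1⊕0 = 1
s4 (pos 4,5,6,7,12,13,14,15): 0⊕0⊕1⊕1⊕1⊕1⊕1⊕0 = 1
s8 (pos 8,9,10,11,12,13,14,15): 0⊕0⊕0⊕0⊕1⊕1⊕1⊕0 = 1
Syndrome s8…s1 = 1111 → error at position 15.

1111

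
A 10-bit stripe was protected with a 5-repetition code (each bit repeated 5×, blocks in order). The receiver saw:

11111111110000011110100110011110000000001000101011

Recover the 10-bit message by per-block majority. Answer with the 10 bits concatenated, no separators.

1101110001

Block 1 (11111): 5 ones → 1
Block 2 (11111): 5 ones → 1
Block 3 (00000): 0 ones → 0
Block 4 (11110): 4 ones → 1
Block 5 (10011): 3 ones → 1
Block 6 (00111): 3 ones → 1
Block 7 (10000): 1 one → 0
Block 8 (00000): 0 ones → 0
Block 9 (10001): 2 ones → 0
Block 10 (01011): 3 ones → 1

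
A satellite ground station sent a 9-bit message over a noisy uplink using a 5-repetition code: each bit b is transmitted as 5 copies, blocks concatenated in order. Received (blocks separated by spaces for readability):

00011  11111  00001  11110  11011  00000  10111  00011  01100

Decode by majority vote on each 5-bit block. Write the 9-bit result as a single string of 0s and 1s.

010110100

Block 1 (00011): 2 ones → 0
Block 2 (11111): 5 ones → 1
Block 3 (00001): 1 one → 0
Block 4 (11110): 4 ones → 1
Block 5 (11011): 4 ones → 1
Block 6 (00000): 0 ones → 0
Block 7 (10111): 4 ones → 1
Block 8 (00011): 2 ones → 0
Block 9 (01100): 2 ones → 0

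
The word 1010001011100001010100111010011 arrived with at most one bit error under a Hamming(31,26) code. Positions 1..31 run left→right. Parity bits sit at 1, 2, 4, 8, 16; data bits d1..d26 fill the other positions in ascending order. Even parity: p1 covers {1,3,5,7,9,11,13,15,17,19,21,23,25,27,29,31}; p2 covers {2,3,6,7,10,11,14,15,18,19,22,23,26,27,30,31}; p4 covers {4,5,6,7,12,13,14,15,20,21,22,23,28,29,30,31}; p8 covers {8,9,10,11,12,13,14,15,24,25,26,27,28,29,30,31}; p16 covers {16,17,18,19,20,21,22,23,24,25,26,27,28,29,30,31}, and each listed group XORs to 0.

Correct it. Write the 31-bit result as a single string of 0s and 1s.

1010001011100001010100011010011

s1 (pos 1,3,5,7,9,11,13,15,17,19,21,23,25,27,29,31): 1⊕1⊕0⊕1⊕1⊕1⊕0⊕0⊕0⊕0⊕0⊕1⊕1⊕1⊕0⊕1 = 1
s2 (pos 2,3,6,7,10,11,14,15,18,19,22,23,26,27,30,31): 0⊕1⊕0⊕1⊕1⊕1⊕0⊕0⊕1⊕0⊕0⊕1⊕0⊕1⊕1⊕1 = 1
s4 (pos 4,5,6,7,12,13,14,15,20,21,22,23,28,29,30,31): 0⊕0⊕0⊕1⊕0⊕0⊕0⊕0⊕1⊕0⊕0⊕1⊕0⊕0⊕1⊕1 = 1
s8 (pos 8,9,10,11,12,13,14,15,24,25,26,27,28,29,30,31): 0⊕1⊕1⊕1⊕0⊕0⊕0⊕0⊕1⊕1⊕0⊕1⊕0⊕0⊕1⊕1 = 0
s16 (pos 16,17,18,19,20,21,22,23,24,25,26,27,28,29,30,31): 1⊕0⊕1⊕0⊕1⊕0⊕0⊕1⊕1⊕1⊕0⊕1⊕0⊕0⊕1⊕1 = 1
Syndrome s16…s1 = 10111 → error at position 23.
Flip position 23: 1010001011100001010100111010011 → 1010001011100001010100011010011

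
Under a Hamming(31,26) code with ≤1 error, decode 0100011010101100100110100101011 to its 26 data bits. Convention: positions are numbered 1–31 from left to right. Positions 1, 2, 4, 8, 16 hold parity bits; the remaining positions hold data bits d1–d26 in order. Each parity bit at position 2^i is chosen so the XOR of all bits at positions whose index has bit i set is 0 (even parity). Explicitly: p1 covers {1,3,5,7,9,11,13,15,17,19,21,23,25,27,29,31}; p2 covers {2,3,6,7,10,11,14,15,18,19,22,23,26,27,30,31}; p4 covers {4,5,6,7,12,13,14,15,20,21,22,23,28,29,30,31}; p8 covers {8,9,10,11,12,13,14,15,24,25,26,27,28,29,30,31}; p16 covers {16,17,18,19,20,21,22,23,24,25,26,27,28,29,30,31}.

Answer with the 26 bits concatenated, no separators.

s1 (pos 1,3,5,7,9,11,13,15,17,19,21,23,25,27,29,31): 0⊕0⊕0⊕1⊕1⊕1⊕1⊕0⊕1⊕0⊕1⊕1⊕0⊕0⊕0⊕1 = 0
s2 (pos 2,3,6,7,10,11,14,15,18,19,22,23,26,27,30,31): 1⊕0⊕1⊕1⊕0⊕1⊕1⊕0⊕0⊕0⊕0⊕1⊕1⊕0⊕1⊕1 = 1
s4 (pos 4,5,6,7,12,13,14,15,20,21,22,23,28,29,30,31): 0⊕0⊕1⊕1⊕0⊕1⊕1⊕0⊕1⊕1⊕0⊕1⊕1⊕0⊕1⊕1 = 0
s8 (pos 8,9,10,11,12,13,14,15,24,25,26,27,28,29,30,31): 0⊕1⊕0⊕1⊕0⊕1⊕1⊕0⊕0⊕0⊕1⊕0⊕1⊕0⊕1⊕1 = 0
s16 (pos 16,17,18,19,20,21,22,23,24,25,26,27,28,29,30,31): 0⊕1⊕0⊕0⊕1⊕1⊕0⊕1⊕0⊕0⊕1⊕0⊕1⊕0⊕1⊕1 = 0
Syndrome s16…s1 = 00010 → error at position 2.
Flip position 2: 0100011010101100100110100101011 → 0000011010101100100110100101011
Read data bits from positions 3,5,6,7,9,10,11,12,13,14,15,17,18,19,20,21,22,23,24,25,26,27,28,29,30,31: 00111010110100110100101011

00111010110100110100101011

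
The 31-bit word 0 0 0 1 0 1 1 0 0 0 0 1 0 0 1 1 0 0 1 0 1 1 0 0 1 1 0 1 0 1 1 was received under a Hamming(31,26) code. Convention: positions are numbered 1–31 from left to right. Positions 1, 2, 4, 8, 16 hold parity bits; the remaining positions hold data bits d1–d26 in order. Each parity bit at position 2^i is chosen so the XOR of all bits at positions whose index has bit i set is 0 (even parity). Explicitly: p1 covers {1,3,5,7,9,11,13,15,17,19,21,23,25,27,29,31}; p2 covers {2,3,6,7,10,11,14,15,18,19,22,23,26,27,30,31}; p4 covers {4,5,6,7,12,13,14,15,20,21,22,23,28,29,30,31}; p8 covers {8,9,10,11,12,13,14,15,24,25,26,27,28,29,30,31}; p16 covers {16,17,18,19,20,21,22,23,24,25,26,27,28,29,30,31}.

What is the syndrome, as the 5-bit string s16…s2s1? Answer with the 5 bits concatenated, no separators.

s1 (pos 1,3,5,7,9,11,13,15,17,19,21,23,25,27,29,31): 0⊕0⊕0⊕1⊕0⊕0⊕0⊕1⊕0⊕1⊕1⊕0⊕1⊕0⊕0⊕1 = 0
s2 (pos 2,3,6,7,10,11,14,15,18,19,22,23,26,27,30,31): 0⊕0⊕1⊕1⊕0⊕0⊕0⊕1⊕0⊕1⊕1⊕0⊕1⊕0⊕1⊕1 = 0
s4 (pos 4,5,6,7,12,13,14,15,20,21,22,23,28,29,30,31): 1⊕0⊕1⊕1⊕1⊕0⊕0⊕1⊕0⊕1⊕1⊕0⊕1⊕0⊕1⊕1 = 0
s8 (pos 8,9,10,11,12,13,14,15,24,25,26,27,28,29,30,31): 0⊕0⊕0⊕0⊕1⊕0⊕0⊕1⊕0⊕1⊕1⊕0⊕1⊕0⊕1⊕1 = 1
s16 (pos 16,17,18,19,20,21,22,23,24,25,26,27,28,29,30,31): 1⊕0⊕0⊕1⊕0⊕1⊕1⊕0⊕0⊕1⊕1⊕0⊕1⊕0⊕1⊕1 = 1
Syndrome s16…s1 = 11000 → error at position 24.

11000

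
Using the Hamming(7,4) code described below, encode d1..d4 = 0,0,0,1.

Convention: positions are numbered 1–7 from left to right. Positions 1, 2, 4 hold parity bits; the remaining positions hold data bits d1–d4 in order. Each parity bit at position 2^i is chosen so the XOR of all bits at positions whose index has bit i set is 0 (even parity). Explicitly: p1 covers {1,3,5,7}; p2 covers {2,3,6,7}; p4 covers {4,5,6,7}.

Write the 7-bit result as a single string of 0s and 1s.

1101001

Place data at non-parity positions: p1 p2 0 p4 0 0 1
p1 (pos 1,3,5,7): XOR of data positions = 0⊕0⊕1 = 1
p2 (pos 2,3,6,7): XOR of data positions = 0⊕0⊕1 = 1
p4 (pos 4,5,6,7): XOR of data positions = 0⊕0⊕1 = 1
Codeword: 1101001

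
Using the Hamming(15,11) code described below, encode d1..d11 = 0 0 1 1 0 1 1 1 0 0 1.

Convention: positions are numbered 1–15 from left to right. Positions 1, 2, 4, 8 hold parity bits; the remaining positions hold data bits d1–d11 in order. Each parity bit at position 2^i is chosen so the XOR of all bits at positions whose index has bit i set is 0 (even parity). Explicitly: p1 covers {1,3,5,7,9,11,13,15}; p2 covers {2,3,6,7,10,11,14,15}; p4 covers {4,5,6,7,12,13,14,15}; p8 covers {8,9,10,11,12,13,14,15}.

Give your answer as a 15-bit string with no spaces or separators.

Place data at non-parity positions: p1 p2 0 p4 0 1 1 p8 0 1 1 1 0 0 1
p1 (pos 1,3,5,7,9,11,13,15): XOR of data positions = 0⊕0⊕1⊕0⊕1⊕0⊕1 = 1
p2 (pos 2,3,6,7,10,11,14,15): XOR of data positions = 0⊕1⊕1⊕1⊕1⊕0⊕1 = 1
p4 (pos 4,5,6,7,12,13,14,15): XOR of data positions = 0⊕1⊕1⊕1⊕0⊕0⊕1 = 0
p8 (pos 8,9,10,11,12,13,14,15): XOR of data positions = 0⊕1⊕1⊕1⊕0⊕0⊕1 = 0
Codeword: 110001100111001

110001100111001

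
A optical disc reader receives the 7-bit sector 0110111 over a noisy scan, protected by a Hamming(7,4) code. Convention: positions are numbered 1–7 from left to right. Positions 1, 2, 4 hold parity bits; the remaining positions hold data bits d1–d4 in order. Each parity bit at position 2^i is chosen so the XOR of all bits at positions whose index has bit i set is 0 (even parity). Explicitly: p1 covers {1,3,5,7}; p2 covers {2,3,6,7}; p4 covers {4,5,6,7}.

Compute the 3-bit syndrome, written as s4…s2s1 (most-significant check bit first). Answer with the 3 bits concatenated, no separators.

s1 (pos 1,3,5,7): 0⊕1⊕1⊕1 = 1
s2 (pos 2,3,6,7): 1⊕1⊕1⊕1 = 0
s4 (pos 4,5,6,7): 0⊕1⊕1⊕1 = 1
Syndrome s4…s1 = 101 → error at position 5.

101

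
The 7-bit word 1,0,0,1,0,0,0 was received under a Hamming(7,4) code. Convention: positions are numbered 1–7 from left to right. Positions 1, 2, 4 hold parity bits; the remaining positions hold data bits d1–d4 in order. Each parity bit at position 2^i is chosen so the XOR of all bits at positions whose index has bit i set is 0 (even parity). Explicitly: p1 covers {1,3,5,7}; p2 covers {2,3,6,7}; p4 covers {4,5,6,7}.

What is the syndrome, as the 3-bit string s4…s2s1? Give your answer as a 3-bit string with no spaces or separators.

101

s1 (pos 1,3,5,7): 1⊕0⊕0⊕0 = 1
s2 (pos 2,3,6,7): 0⊕0⊕0⊕0 = 0
s4 (pos 4,5,6,7): 1⊕0⊕0⊕0 = 1
Syndrome s4…s1 = 101 → error at position 5.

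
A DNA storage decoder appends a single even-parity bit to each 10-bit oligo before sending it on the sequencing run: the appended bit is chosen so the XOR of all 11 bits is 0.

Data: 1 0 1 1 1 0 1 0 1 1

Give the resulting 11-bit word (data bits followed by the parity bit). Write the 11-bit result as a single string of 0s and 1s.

XOR of the 10 data bits: 1⊕0⊕1⊕1⊕1⊕0⊕1⊕0⊕1⊕1 = 1
Parity bit = 1 (so all 11 bits XOR to 0).

10111010111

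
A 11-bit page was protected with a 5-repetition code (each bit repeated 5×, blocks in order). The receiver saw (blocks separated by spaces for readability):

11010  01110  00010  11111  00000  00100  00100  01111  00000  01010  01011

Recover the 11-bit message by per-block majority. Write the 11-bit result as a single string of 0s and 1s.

Block 1 (11010): 3 ones → 1
Block 2 (01110): 3 ones → 1
Block 3 (00010): 1 one → 0
Block 4 (11111): 5 ones → 1
Block 5 (00000): 0 ones → 0
Block 6 (00100): 1 one → 0
Block 7 (00100): 1 one → 0
Block 8 (01111): 4 ones → 1
Block 9 (00000): 0 ones → 0
Block 10 (01010): 2 ones → 0
Block 11 (01011): 3 ones → 1

11010001001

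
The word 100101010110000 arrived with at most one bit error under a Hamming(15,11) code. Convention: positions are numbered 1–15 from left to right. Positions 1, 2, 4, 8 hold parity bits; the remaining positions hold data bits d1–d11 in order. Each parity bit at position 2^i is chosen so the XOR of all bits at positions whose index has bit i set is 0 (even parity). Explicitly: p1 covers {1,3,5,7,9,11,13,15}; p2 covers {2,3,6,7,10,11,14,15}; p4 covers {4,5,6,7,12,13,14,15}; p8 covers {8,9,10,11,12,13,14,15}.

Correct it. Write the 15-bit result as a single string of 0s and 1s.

100101010010000

s1 (pos 1,3,5,7,9,11,13,15): 1⊕0⊕0⊕0⊕0⊕1⊕0⊕0 = 0
s2 (pos 2,3,6,7,10,11,14,15): 0⊕0⊕1⊕0⊕1⊕1⊕0⊕0 = 1
s4 (pos 4,5,6,7,12,13,14,15): 1⊕0⊕1⊕0⊕0⊕0⊕0⊕0 = 0
s8 (pos 8,9,10,11,12,13,14,15): 1⊕0⊕1⊕1⊕0⊕0⊕0⊕0 = 1
Syndrome s8…s1 = 1010 → error at position 10.
Flip position 10: 100101010110000 → 100101010010000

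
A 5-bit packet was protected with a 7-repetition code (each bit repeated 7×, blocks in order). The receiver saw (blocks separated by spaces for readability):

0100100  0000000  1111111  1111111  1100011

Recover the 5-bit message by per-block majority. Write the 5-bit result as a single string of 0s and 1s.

Block 1 (0100100): 2 ones → 0
Block 2 (0000000): 0 ones → 0
Block 3 (1111111): 7 ones → 1
Block 4 (1111111): 7 ones → 1
Block 5 (1100011): 4 ones → 1

00111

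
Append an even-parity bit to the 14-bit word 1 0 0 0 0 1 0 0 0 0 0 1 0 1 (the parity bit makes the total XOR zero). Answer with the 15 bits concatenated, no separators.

XOR of the 14 data bits: 1⊕0⊕0⊕0⊕0⊕1⊕0⊕0⊕0⊕0⊕0⊕1⊕0⊕1 = 0
Parity bit = 0 (so all 15 bits XOR to 0).

100001000001010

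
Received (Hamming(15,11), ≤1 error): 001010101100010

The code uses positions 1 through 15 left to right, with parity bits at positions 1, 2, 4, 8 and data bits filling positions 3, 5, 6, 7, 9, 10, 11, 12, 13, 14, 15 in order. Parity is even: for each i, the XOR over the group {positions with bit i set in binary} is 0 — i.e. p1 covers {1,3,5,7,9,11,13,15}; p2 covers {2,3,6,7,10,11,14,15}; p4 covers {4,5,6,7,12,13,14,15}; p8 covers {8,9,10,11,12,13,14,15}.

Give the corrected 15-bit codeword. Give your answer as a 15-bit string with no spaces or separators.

s1 (pos 1,3,5,7,9,11,13,15): 0⊕1⊕1⊕1⊕1⊕0⊕0⊕0 = 0
s2 (pos 2,3,6,7,10,11,14,15): 0⊕1⊕0⊕1⊕1⊕0⊕1⊕0 = 0
s4 (pos 4,5,6,7,12,13,14,15): 0⊕1⊕0⊕1⊕0⊕0⊕1⊕0 = 1
s8 (pos 8,9,10,11,12,13,14,15): 0⊕1⊕1⊕0⊕0⊕0⊕1⊕0 = 1
Syndrome s8…s1 = 1100 → error at position 12.
Flip position 12: 001010101100010 → 001010101101010

001010101101010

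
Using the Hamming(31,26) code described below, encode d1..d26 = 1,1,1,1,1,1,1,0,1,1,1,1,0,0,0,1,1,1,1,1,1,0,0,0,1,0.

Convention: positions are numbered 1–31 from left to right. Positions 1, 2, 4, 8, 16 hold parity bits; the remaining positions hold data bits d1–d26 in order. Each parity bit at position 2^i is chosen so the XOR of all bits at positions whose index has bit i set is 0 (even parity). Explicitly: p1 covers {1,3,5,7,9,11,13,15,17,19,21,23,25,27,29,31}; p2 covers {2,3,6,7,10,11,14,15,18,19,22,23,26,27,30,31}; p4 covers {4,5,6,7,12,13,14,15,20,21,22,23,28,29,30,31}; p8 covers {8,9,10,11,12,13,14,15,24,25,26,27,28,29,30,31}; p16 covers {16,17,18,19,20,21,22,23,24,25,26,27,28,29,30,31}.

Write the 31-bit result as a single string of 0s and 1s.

1110111011101110100011111100010

Place data at non-parity positions: p1 p2 1 p4 1 1 1 p8 1 1 1 0 1 1 1 p16 1 0 0 0 1 1 1 1 1 1 0 0 0 1 0
p1 (pos 1,3,5,7,9,11,13,15,17,19,21,23,25,27,29,31): XOR of data positions = 1⊕1⊕1⊕1⊕1⊕1⊕1⊕1⊕0⊕1⊕1⊕1⊕0⊕0⊕0 = 1
p2 (pos 2,3,6,7,10,11,14,15,18,19,22,23,26,27,30,31): XOR of data positions = 1⊕1⊕1⊕1⊕1⊕1⊕1⊕0⊕0⊕1⊕1⊕1⊕0⊕1⊕0 = 1
p4 (pos 4,5,6,7,12,13,14,15,20,21,22,23,28,29,30,31): XOR of data positions = 1⊕1⊕1⊕0⊕1⊕1⊕1⊕0⊕1⊕1⊕1⊕0⊕0⊕1⊕0 = 0
p8 (pos 8,9,10,11,12,13,14,15,24,25,26,27,28,29,30,31): XOR of data positions = 1⊕1⊕1⊕0⊕1⊕1⊕1⊕1⊕1⊕1⊕0⊕0⊕0⊕1⊕0 = 0
p16 (pos 16,17,18,19,20,21,22,23,24,25,26,27,28,29,30,31): XOR of data positions = 1⊕0⊕0⊕0⊕1⊕1⊕1⊕1⊕1⊕1⊕0⊕0⊕0⊕1⊕0 = 0
Codeword: 1110111011101110100011111100010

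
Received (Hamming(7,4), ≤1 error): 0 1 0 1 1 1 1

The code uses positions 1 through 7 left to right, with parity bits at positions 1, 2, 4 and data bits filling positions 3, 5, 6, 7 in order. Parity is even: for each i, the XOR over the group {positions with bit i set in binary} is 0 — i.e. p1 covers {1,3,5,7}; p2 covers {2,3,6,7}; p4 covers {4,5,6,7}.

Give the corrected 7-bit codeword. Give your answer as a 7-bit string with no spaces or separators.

s1 (pos 1,3,5,7): 0⊕0⊕1⊕1 = 0
s2 (pos 2,3,6,7): 1⊕0⊕1⊕1 = 1
s4 (pos 4,5,6,7): 1⊕1⊕1⊕1 = 0
Syndrome s4…s1 = 010 → error at position 2.
Flip position 2: 0101111 → 0001111

0001111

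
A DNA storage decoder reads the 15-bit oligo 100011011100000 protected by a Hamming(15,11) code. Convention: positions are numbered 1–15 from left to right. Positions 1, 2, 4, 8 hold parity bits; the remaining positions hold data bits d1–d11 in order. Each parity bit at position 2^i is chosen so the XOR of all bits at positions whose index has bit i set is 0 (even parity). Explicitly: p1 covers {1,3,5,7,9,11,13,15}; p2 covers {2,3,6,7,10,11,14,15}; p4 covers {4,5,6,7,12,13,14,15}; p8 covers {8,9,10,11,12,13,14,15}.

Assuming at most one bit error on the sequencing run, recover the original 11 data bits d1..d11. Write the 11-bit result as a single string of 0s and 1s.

s1 (pos 1,3,5,7,9,11,13,15): 1⊕0⊕1⊕0⊕1⊕0⊕0⊕0 = 1
s2 (pos 2,3,6,7,10,11,14,15): 0⊕0⊕1⊕0⊕1⊕0⊕0⊕0 = 0
s4 (pos 4,5,6,7,12,13,14,15): 0⊕1⊕1⊕0⊕0⊕0⊕0⊕0 = 0
s8 (pos 8,9,10,11,12,13,14,15): 1⊕1⊕1⊕0⊕0⊕0⊕0⊕0 = 1
Syndrome s8…s1 = 1001 → error at position 9.
Flip position 9: 100011011100000 → 100011010100000
Read data bits from positions 3,5,6,7,9,10,11,12,13,14,15: 01100100000

01100100000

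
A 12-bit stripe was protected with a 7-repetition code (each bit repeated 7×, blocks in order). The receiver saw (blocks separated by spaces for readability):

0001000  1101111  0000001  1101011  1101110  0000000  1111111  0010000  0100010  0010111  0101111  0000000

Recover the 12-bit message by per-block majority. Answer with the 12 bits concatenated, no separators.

010110100110

Block 1 (0001000): 1 one → 0
Block 2 (1101111): 6 ones → 1
Block 3 (0000001): 1 one → 0
Block 4 (1101011): 5 ones → 1
Block 5 (1101110): 5 ones → 1
Block 6 (0000000): 0 ones → 0
Block 7 (1111111): 7 ones → 1
Block 8 (0010000): 1 one → 0
Block 9 (0100010): 2 ones → 0
Block 10 (0010111): 4 ones → 1
Block 11 (0101111): 5 ones → 1
Block 12 (0000000): 0 ones → 0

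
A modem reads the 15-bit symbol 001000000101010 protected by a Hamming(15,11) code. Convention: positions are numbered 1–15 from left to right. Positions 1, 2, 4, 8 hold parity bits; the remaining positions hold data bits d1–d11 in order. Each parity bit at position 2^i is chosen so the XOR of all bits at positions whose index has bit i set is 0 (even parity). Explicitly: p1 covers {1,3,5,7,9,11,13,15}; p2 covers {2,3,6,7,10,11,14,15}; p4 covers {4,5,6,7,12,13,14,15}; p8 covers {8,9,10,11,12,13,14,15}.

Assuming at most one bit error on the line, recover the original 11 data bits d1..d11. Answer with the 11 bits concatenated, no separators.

s1 (pos 1,3,5,7,9,11,13,15): 0⊕1⊕0⊕0⊕0⊕0⊕0⊕0 = 1
s2 (pos 2,3,6,7,10,11,14,15): 0⊕1⊕0⊕0⊕1⊕0⊕1⊕0 = 1
s4 (pos 4,5,6,7,12,13,14,15): 0⊕0⊕0⊕0⊕1⊕0⊕1⊕0 = 0
s8 (pos 8,9,10,11,12,13,14,15): 0⊕0⊕1⊕0⊕1⊕0⊕1⊕0 = 1
Syndrome s8…s1 = 1011 → error at position 11.
Flip position 11: 001000000101010 → 001000000111010
Read data bits from positions 3,5,6,7,9,10,11,12,13,14,15: 10000111010

10000111010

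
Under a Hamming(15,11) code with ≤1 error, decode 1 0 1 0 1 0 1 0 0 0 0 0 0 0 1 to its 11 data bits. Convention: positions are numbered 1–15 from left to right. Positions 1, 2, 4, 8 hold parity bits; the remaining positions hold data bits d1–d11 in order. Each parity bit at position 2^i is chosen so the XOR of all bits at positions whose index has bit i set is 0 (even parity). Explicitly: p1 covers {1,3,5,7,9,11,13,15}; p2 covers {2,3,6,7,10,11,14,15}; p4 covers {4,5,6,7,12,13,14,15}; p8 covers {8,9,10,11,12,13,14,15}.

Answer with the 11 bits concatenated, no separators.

11010000000

s1 (pos 1,3,5,7,9,11,13,15): 1⊕1⊕1⊕1⊕0⊕0⊕0⊕1 = 1
s2 (pos 2,3,6,7,10,11,14,15): 0⊕1⊕0⊕1⊕0⊕0⊕0⊕1 = 1
s4 (pos 4,5,6,7,12,13,14,15): 0⊕1⊕0⊕1⊕0⊕0⊕0⊕1 = 1
s8 (pos 8,9,10,11,12,13,14,15): 0⊕0⊕0⊕0⊕0⊕0⊕0⊕1 = 1
Syndrome s8…s1 = 1111 → error at position 15.
Flip position 15: 101010100000001 → 101010100000000
Read data bits from positions 3,5,6,7,9,10,11,12,13,14,15: 11010000000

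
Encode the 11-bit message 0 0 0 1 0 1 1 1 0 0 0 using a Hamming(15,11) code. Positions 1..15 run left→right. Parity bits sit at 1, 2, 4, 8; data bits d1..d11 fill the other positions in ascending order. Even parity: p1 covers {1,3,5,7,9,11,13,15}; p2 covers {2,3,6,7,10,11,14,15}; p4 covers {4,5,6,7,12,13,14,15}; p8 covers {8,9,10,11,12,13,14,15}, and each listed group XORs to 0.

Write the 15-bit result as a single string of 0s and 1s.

010000110111000

Place data at non-parity positions: p1 p2 0 p4 0 0 1 p8 0 1 1 1 0 0 0
p1 (pos 1,3,5,7,9,11,13,15): XOR of data positions = 0⊕0⊕1⊕0⊕1⊕0⊕0 = 0
p2 (pos 2,3,6,7,10,11,14,15): XOR of data positions = 0⊕0⊕1⊕1⊕1⊕0⊕0 = 1
p4 (pos 4,5,6,7,12,13,14,15): XOR of data positions = 0⊕0⊕1⊕1⊕0⊕0⊕0 = 0
p8 (pos 8,9,10,11,12,13,14,15): XOR of data positions = 0⊕1⊕1⊕1⊕0⊕0⊕0 = 1
Codeword: 010000110111000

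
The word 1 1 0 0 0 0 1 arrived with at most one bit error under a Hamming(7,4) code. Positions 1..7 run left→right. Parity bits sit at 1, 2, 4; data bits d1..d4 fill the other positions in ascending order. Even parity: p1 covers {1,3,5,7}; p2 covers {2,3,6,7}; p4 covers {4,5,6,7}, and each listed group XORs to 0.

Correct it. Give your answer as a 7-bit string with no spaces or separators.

s1 (pos 1,3,5,7): 1⊕0⊕0⊕1 = 0
s2 (pos 2,3,6,7): 1⊕0⊕0⊕1 = 0
s4 (pos 4,5,6,7): 0⊕0⊕0⊕1 = 1
Syndrome s4…s1 = 100 → error at position 4.
Flip position 4: 1100001 → 1101001

1101001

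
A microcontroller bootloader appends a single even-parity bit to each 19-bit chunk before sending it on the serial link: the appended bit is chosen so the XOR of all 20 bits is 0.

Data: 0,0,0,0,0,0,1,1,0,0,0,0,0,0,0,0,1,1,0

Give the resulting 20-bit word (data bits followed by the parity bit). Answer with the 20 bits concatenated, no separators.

XOR of the 19 data bits: 0⊕0⊕0⊕0⊕0⊕0⊕1⊕1⊕0⊕0⊕0⊕0⊕0⊕0⊕0⊕0⊕1⊕1⊕0 = 0
Parity bit = 0 (so all 20 bits XOR to 0).

00000011000000001100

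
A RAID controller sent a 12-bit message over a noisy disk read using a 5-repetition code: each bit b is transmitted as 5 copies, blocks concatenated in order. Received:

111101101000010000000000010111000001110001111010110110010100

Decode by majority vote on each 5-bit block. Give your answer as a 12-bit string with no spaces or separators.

Block 1 (11110): 4 ones → 1
Block 2 (11010): 3 ones → 1
Block 3 (00010): 1 one → 0
Block 4 (00000): 0 ones → 0
Block 5 (00000): 0 ones → 0
Block 6 (10111): 4 ones → 1
Block 7 (00000): 0 ones → 0
Block 8 (11100): 3 ones → 1
Block 9 (01111): 4 ones → 1
Block 10 (01011): 3 ones → 1
Block 11 (01100): 2 ones → 0
Block 12 (10100): 2 ones → 0

110001011100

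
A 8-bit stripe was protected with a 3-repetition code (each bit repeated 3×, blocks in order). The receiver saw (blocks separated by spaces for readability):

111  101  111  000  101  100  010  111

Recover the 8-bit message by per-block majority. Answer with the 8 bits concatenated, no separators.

11101001

Block 1 (111): 3 ones → 1
Block 2 (101): 2 ones → 1
Block 3 (111): 3 ones → 1
Block 4 (000): 0 ones → 0
Block 5 (101): 2 ones → 1
Block 6 (100): 1 one → 0
Block 7 (010): 1 one → 0
Block 8 (111): 3 ones → 1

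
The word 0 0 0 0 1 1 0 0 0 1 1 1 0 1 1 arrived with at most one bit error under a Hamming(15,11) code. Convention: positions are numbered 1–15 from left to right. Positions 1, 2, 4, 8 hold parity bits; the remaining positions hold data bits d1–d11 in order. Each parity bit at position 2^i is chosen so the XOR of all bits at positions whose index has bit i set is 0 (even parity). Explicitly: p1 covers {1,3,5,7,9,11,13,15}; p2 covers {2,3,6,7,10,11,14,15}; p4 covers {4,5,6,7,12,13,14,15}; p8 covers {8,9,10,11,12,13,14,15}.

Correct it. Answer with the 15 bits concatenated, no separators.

000011000111010

s1 (pos 1,3,5,7,9,11,13,15): 0⊕0⊕1⊕0⊕0⊕1⊕0⊕1 = 1
s2 (pos 2,3,6,7,10,11,14,15): 0⊕0⊕1⊕0⊕1⊕1⊕1⊕1 = 1
s4 (pos 4,5,6,7,12,13,14,15): 0⊕1⊕1⊕0⊕1⊕0⊕1⊕1 = 1
s8 (pos 8,9,10,11,12,13,14,15): 0⊕0⊕1⊕1⊕1⊕0⊕1⊕1 = 1
Syndrome s8…s1 = 1111 → error at position 15.
Flip position 15: 000011000111011 → 000011000111010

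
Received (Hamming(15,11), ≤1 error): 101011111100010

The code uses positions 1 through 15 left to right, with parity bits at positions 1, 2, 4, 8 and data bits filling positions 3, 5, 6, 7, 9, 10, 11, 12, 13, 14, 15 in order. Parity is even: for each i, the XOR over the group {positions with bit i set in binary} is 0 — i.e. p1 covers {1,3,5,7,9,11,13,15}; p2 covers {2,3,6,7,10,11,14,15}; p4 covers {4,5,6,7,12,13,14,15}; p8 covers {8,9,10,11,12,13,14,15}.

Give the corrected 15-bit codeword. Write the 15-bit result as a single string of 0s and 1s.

100011111100010

s1 (pos 1,3,5,7,9,11,13,15): 1⊕1⊕1⊕1⊕1⊕0⊕0⊕0 = 1
s2 (pos 2,3,6,7,10,11,14,15): 0⊕1⊕1⊕1⊕1⊕0⊕1⊕0 = 1
s4 (pos 4,5,6,7,12,13,14,15): 0⊕1⊕1⊕1⊕0⊕0⊕1⊕0 = 0
s8 (pos 8,9,10,11,12,13,14,15): 1⊕1⊕1⊕0⊕0⊕0⊕1⊕0 = 0
Syndrome s8…s1 = 0011 → error at position 3.
Flip position 3: 101011111100010 → 100011111100010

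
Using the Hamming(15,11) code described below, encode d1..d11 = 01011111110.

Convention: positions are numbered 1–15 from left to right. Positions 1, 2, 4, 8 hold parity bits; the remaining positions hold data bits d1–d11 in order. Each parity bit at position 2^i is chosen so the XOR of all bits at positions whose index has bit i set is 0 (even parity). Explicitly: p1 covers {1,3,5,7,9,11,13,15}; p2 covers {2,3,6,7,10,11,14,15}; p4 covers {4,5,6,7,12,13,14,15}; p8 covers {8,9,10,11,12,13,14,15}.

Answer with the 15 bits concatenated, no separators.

Place data at non-parity positions: p1 p2 0 p4 1 0 1 p8 1 1 1 1 1 1 0
p1 (pos 1,3,5,7,9,11,13,15): XOR of data positions = 0⊕1⊕1⊕1⊕1⊕1⊕0 = 1
p2 (pos 2,3,6,7,10,11,14,15): XOR of data positions = 0⊕0⊕1⊕1⊕1⊕1⊕0 = 0
p4 (pos 4,5,6,7,12,13,14,15): XOR of data positions = 1⊕0⊕1⊕1⊕1⊕1⊕0 = 1
p8 (pos 8,9,10,11,12,13,14,15): XOR of data positions = 1⊕1⊕1⊕1⊕1⊕1⊕0 = 0
Codeword: 100110101111110

100110101111110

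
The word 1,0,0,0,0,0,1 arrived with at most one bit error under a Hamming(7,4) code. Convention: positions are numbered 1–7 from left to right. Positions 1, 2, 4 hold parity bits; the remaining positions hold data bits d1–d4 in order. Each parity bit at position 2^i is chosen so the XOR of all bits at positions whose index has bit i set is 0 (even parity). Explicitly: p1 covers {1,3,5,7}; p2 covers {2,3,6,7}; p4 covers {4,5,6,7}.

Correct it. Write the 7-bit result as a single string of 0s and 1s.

1000011

s1 (pos 1,3,5,7): 1⊕0⊕0⊕1 = 0
s2 (pos 2,3,6,7): 0⊕0⊕0⊕1 = 1
s4 (pos 4,5,6,7): 0⊕0⊕0⊕1 = 1
Syndrome s4…s1 = 110 → error at position 6.
Flip position 6: 1000001 → 1000011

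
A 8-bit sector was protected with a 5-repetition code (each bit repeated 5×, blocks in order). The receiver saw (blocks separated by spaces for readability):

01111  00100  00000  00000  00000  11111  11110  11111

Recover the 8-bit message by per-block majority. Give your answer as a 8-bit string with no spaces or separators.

Block 1 (01111): 4 ones → 1
Block 2 (00100): 1 one → 0
Block 3 (00000): 0 ones → 0
Block 4 (00000): 0 ones → 0
Block 5 (00000): 0 ones → 0
Block 6 (11111): 5 ones → 1
Block 7 (11110): 4 ones → 1
Block 8 (11111): 5 ones → 1

10000111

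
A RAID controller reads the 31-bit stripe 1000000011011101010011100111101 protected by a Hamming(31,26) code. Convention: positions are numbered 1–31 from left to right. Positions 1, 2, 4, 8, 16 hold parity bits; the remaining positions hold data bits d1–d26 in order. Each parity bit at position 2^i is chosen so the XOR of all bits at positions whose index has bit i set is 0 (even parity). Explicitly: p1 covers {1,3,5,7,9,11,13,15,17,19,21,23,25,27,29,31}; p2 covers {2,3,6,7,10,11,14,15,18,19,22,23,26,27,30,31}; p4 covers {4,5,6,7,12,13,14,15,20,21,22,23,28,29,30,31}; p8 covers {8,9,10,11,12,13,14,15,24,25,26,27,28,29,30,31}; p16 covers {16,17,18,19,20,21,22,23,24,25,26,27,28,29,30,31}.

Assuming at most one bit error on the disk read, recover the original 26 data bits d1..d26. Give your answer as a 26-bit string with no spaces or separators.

00001101110010011100111101

s1 (pos 1,3,5,7,9,11,13,15,17,19,21,23,25,27,29,31): 1⊕0⊕0⊕0⊕1⊕0⊕1⊕0⊕0⊕0⊕1⊕1⊕0⊕1⊕1⊕1 = 0
s2 (pos 2,3,6,7,10,11,14,15,18,19,22,23,26,27,30,31): 0⊕0⊕0⊕0⊕1⊕0⊕1⊕0⊕1⊕0⊕1⊕1⊕1⊕1⊕0⊕1 = 0
s4 (pos 4,5,6,7,12,13,14,15,20,21,22,23,28,29,30,31): 0⊕0⊕0⊕0⊕1⊕1⊕1⊕0⊕0⊕1⊕1⊕1⊕1⊕1⊕0⊕1 = 1
s8 (pos 8,9,10,11,12,13,14,15,24,25,26,27,28,29,30,31): 0⊕1⊕1⊕0⊕1⊕1⊕1⊕0⊕0⊕0⊕1⊕1⊕1⊕1⊕0⊕1 = 0
s16 (pos 16,17,18,19,20,21,22,23,24,25,26,27,28,29,30,31): 1⊕0⊕1⊕0⊕0⊕1⊕1⊕1⊕0⊕0⊕1⊕1⊕1⊕1⊕0⊕1 = 0
Syndrome s16…s1 = 00100 → error at position 4.
Flip position 4: 1000000011011101010011100111101 → 1001000011011101010011100111101
Read data bits from positions 3,5,6,7,9,10,11,12,13,14,15,17,18,19,20,21,22,23,24,25,26,27,28,29,30,31: 00001101110010011100111101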